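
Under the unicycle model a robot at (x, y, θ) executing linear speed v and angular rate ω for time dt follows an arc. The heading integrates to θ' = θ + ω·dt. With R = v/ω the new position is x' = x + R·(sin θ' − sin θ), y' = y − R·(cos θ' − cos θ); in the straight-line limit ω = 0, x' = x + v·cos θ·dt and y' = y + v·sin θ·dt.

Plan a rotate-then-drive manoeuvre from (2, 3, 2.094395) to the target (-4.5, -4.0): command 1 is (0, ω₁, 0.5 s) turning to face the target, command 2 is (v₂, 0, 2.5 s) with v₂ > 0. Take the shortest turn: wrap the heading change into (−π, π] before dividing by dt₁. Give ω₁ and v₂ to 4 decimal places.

heading to target = atan2(-4−3, -4.5−2) = -2.3192
Δθ = wrap(-2.3192 − 2.0944) = 1.8696; ω₁ = Δθ/dt₁ = 3.7392
distance = √((-4.5−2)² + (-4−3)²) = 9.5525; v₂ = distance/dt₂ = 3.8210

ω₁ = 3.7392, v₂ = 3.8210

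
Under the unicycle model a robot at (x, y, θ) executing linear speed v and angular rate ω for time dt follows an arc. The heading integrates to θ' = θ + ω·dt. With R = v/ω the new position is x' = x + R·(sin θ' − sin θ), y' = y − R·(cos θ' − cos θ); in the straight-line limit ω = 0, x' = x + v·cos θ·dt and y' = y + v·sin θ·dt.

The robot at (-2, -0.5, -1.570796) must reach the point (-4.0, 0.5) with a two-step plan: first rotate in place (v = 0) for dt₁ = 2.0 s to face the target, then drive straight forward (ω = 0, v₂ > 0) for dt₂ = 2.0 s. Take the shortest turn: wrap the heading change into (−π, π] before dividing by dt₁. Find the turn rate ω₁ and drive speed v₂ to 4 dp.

heading to target = atan2(0.5−-0.5, -4−-2) = 2.6779
Δθ = wrap(2.6779 − -1.5708) = -2.0344; ω₁ = Δθ/dt₁ = -1.0172
distance = √((-4−-2)² + (0.5−-0.5)²) = 2.2361; v₂ = distance/dt₂ = 1.1180

ω₁ = -1.0172, v₂ = 1.1180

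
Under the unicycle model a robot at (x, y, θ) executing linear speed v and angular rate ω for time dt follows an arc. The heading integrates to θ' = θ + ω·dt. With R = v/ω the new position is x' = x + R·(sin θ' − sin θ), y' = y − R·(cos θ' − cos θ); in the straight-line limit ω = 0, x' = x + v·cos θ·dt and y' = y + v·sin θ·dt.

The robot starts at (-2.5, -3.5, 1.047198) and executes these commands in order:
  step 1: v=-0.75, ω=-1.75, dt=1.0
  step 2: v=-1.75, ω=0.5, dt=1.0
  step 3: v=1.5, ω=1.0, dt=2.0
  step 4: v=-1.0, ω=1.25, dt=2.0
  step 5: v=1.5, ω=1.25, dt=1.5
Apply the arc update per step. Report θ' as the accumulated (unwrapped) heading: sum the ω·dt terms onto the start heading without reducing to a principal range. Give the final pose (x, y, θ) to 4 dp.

(-0.4649, -2.8689, 6.1722)

step 1: θ'=-0.7028 (R=0.4286) → pose (-3.1482, -3.6127, -0.7028)
step 2: θ'=-0.2028 (R=-3.5000) → pose (-4.7055, -2.8551, -0.2028)
step 3: θ'=1.7972 (R=1.5000) → pose (-2.9416, -1.0491, 1.7972)
step 4: θ'=4.2972 (R=-0.8000) → pose (-1.4300, -1.1922, 4.2972)
step 5: θ'=6.1722 (R=1.2000) → pose (-0.4649, -2.8689, 6.1722)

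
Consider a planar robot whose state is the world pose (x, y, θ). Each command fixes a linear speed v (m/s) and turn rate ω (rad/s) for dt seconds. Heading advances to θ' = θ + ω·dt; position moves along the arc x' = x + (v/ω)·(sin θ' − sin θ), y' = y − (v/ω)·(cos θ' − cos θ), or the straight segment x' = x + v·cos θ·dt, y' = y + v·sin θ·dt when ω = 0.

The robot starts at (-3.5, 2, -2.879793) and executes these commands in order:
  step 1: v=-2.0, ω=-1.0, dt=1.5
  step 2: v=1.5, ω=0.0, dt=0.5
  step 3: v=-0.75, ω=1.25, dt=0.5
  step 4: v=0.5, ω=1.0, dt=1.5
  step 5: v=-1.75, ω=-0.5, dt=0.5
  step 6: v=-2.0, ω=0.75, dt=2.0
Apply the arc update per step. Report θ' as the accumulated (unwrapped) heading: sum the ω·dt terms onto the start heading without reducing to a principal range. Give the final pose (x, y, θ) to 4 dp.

(-0.4937, 5.2187, -1.0048)

step 1: θ'=-4.3798 (R=2.0000) → pose (-1.0920, 0.7211, -4.3798)
step 2: θ'=-4.3798 (straight) → pose (-1.3368, 1.4300, -4.3798)
step 3: θ'=-3.7548 (R=-0.6000) → pose (-1.1150, 1.1353, -3.7548)
step 4: θ'=-2.2548 (R=0.5000) → pose (-1.7903, 1.0423, -2.2548)
step 5: θ'=-2.5048 (R=3.5000) → pose (-1.1588, 1.6447, -2.5048)
step 6: θ'=-1.0048 (R=-2.6667) → pose (-0.4937, 5.2187, -1.0048)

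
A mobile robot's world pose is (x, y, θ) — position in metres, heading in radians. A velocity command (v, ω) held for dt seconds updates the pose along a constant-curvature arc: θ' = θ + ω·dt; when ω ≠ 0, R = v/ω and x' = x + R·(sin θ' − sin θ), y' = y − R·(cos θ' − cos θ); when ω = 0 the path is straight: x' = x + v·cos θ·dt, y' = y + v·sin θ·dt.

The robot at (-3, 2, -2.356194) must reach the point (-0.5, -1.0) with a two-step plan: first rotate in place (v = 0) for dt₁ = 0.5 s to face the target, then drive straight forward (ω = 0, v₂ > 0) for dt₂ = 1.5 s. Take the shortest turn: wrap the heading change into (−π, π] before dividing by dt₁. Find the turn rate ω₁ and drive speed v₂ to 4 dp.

heading to target = atan2(-1−2, -0.5−-3) = -0.8761
Δθ = wrap(-0.8761 − -2.3562) = 1.4801; ω₁ = Δθ/dt₁ = 2.9603
distance = √((-0.5−-3)² + (-1−2)²) = 3.9051; v₂ = distance/dt₂ = 2.6034

ω₁ = 2.9603, v₂ = 2.6034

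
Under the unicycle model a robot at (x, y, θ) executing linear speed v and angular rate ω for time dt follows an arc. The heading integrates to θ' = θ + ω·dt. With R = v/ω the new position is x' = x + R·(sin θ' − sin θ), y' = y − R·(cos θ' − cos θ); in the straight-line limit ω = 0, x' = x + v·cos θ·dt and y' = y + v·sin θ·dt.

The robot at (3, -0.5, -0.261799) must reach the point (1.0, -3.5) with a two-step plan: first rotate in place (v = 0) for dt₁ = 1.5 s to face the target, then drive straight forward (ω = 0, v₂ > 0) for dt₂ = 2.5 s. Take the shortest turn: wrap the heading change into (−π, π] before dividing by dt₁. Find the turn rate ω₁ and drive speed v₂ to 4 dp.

heading to target = atan2(-3.5−-0.5, 1−3) = -2.1588
Δθ = wrap(-2.1588 − -0.2618) = -1.8970; ω₁ = Δθ/dt₁ = -1.2647
distance = √((1−3)² + (-3.5−-0.5)²) = 3.6056; v₂ = distance/dt₂ = 1.4422

ω₁ = -1.2647, v₂ = 1.4422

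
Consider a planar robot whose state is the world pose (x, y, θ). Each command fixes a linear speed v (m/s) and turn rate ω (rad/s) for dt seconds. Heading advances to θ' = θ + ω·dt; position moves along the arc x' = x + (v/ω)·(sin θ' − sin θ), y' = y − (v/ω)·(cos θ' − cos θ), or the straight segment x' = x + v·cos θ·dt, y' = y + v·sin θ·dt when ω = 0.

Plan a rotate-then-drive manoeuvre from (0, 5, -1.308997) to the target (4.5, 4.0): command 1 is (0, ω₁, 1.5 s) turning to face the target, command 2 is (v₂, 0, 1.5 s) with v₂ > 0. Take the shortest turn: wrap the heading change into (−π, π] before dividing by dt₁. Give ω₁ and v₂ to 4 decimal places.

ω₁ = 0.7269, v₂ = 3.0732

heading to target = atan2(4−5, 4.5−0) = -0.2187
Δθ = wrap(-0.2187 − -1.3090) = 1.0903; ω₁ = Δθ/dt₁ = 0.7269
distance = √((4.5−0)² + (4−5)²) = 4.6098; v₂ = distance/dt₂ = 3.0732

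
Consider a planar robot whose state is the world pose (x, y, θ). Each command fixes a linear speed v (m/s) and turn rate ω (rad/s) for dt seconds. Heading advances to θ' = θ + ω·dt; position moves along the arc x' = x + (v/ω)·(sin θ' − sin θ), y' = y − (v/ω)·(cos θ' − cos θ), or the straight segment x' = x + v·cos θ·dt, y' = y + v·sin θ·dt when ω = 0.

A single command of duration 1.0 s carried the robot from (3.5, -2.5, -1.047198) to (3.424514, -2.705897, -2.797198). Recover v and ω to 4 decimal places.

v = 0.2500, ω = -1.7500

Δθ = -2.797198 − -1.047198 = -1.750000
ω = Δθ/dt = -1.750000/1.0 = -1.7500
R = −Δy/(cos θ' − cos θ) = -0.1429
v = R·ω = -0.1429·-1.7500 = 0.2500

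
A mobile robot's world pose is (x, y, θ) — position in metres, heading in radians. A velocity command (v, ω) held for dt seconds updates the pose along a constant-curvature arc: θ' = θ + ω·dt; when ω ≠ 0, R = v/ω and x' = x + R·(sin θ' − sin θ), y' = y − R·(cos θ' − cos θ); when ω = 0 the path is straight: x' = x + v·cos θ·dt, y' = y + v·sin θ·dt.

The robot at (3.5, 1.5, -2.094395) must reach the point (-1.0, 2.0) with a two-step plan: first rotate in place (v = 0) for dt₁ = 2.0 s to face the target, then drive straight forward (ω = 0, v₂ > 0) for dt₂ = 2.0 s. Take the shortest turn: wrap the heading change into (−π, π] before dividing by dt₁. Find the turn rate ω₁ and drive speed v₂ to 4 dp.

heading to target = atan2(2−1.5, -1−3.5) = 3.0309
Δθ = wrap(3.0309 − -2.0944) = -1.1579; ω₁ = Δθ/dt₁ = -0.5789
distance = √((-1−3.5)² + (2−1.5)²) = 4.5277; v₂ = distance/dt₂ = 2.2638

ω₁ = -0.5789, v₂ = 2.2638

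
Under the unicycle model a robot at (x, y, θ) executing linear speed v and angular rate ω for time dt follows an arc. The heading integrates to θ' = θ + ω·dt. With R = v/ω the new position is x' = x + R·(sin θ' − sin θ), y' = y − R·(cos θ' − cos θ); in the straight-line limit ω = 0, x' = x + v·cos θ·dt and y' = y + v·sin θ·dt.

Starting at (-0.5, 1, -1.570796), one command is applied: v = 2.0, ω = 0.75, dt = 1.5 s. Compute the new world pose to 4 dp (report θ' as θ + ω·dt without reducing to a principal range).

(1.0169, -1.4060, -0.4458)

θ' = -1.5708 + 0.75·1.5 = -0.4458
R = v/ω = 2.0/0.75 = 2.6667
x' = -0.5 + 2.6667·(sin -0.4458 − sin -1.5708) = 1.0169
y' = 1 − 2.6667·(cos -0.4458 − cos -1.5708) = -1.4060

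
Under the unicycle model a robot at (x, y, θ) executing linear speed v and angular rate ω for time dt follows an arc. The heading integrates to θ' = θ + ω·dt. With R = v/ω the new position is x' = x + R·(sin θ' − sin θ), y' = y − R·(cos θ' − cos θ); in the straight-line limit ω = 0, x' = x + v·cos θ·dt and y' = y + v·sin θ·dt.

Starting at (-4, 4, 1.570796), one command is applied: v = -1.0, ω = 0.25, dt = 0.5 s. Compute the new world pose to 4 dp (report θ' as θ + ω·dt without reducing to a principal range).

(-3.9688, 3.5013, 1.6958)

θ' = 1.5708 + 0.25·0.5 = 1.6958
R = v/ω = -1.0/0.25 = -4.0000
x' = -4 + -4.0000·(sin 1.6958 − sin 1.5708) = -3.9688
y' = 4 − -4.0000·(cos 1.6958 − cos 1.5708) = 3.5013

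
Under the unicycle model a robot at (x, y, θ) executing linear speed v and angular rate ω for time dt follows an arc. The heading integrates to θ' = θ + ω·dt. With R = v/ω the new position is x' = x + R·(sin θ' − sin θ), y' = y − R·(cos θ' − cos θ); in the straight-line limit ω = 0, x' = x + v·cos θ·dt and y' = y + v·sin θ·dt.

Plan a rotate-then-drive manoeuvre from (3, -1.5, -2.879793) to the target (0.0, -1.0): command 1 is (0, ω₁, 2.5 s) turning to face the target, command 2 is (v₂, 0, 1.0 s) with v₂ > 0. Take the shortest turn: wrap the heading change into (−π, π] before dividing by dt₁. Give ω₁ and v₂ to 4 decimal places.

heading to target = atan2(-1−-1.5, 0−3) = 2.9764
Δθ = wrap(2.9764 − -2.8798) = -0.4269; ω₁ = Δθ/dt₁ = -0.1708
distance = √((0−3)² + (-1−-1.5)²) = 3.0414; v₂ = distance/dt₂ = 3.0414

ω₁ = -0.1708, v₂ = 3.0414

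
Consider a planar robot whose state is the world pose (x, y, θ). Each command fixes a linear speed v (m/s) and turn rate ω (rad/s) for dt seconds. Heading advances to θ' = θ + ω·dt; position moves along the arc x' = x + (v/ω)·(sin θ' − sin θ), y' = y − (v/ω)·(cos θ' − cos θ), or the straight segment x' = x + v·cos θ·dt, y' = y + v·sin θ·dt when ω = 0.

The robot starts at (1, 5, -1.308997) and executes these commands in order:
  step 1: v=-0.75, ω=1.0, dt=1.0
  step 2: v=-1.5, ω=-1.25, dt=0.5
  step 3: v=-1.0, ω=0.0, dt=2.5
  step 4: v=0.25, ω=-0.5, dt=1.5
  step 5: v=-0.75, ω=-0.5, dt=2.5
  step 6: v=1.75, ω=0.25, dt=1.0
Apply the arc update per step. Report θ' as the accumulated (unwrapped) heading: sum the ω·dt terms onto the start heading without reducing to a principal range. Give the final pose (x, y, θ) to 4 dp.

(-1.9566, 8.3347, -2.6840)

step 1: θ'=-0.3090 (R=-0.7500) → pose (0.5036, 5.5204, -0.3090)
step 2: θ'=-0.9340 (R=1.2000) → pose (-0.0962, 5.9500, -0.9340)
step 3: θ'=-0.9340 (straight) → pose (-1.5828, 7.9600, -0.9340)
step 4: θ'=-1.6840 (R=-0.5000) → pose (-1.4880, 7.6062, -1.6840)
step 5: θ'=-2.9340 (R=1.5000) → pose (-0.3068, 8.9046, -2.9340)
step 6: θ'=-2.6840 (R=7.0000) → pose (-1.9566, 8.3347, -2.6840)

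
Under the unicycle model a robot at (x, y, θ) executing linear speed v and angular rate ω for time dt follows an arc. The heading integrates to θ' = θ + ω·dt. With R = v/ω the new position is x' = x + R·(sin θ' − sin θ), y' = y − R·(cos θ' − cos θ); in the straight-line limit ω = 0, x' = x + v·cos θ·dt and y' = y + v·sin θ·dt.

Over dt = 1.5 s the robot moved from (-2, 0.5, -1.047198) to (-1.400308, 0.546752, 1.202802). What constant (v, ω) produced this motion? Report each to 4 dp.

v = 0.5000, ω = 1.5000

Δθ = 1.202802 − -1.047198 = 2.250000
ω = Δθ/dt = 2.250000/1.5 = 1.5000
R = Δx/(sin θ' − sin θ) = 0.3333
v = R·ω = 0.3333·1.5000 = 0.5000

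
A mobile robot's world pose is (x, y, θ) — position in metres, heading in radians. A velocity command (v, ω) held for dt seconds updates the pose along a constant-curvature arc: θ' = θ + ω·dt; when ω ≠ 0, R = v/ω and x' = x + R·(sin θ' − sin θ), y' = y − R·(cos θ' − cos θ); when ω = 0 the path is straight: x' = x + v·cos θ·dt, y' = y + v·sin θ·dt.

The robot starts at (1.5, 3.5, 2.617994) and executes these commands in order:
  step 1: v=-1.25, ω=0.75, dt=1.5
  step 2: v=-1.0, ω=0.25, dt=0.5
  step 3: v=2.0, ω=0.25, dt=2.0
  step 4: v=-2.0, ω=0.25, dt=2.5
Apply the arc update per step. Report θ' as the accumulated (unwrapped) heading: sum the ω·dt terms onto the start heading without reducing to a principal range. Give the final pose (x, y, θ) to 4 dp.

step 1: θ'=3.7430 (R=-1.6667) → pose (3.2763, 3.5691, 3.7430)
step 2: θ'=3.8680 (R=-4.0000) → pose (3.6699, 3.8770, 3.8680)
step 3: θ'=4.3680 (R=8.0000) → pose (1.4531, 0.5975, 4.3680)
step 4: θ'=4.9930 (R=-8.0000) → pose (1.6100, 5.5140, 4.9930)

(1.6100, 5.5140, 4.9930)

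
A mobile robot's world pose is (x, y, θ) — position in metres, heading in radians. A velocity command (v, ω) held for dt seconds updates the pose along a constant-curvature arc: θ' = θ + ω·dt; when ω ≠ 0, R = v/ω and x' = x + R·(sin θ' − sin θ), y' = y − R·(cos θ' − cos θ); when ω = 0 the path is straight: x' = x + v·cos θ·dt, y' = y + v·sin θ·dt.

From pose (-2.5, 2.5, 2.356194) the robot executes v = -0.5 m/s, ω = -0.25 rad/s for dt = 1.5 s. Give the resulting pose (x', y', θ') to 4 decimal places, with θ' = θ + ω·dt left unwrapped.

θ' = 2.3562 + -0.25·1.5 = 1.9812
R = v/ω = -0.5/-0.25 = 2.0000
x' = -2.5 + 2.0000·(sin 1.9812 − sin 2.3562) = -2.0803
y' = 2.5 − 2.0000·(cos 1.9812 − cos 2.3562) = 1.8837

(-2.0803, 1.8837, 1.9812)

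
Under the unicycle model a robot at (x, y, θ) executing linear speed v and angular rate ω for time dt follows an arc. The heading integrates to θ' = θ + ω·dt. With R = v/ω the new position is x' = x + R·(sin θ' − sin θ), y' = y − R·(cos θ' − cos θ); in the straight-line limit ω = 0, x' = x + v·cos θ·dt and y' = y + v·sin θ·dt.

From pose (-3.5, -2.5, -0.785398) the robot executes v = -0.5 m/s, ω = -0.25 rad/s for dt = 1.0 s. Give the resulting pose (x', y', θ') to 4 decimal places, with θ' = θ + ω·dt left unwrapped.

θ' = -0.7854 + -0.25·1.0 = -1.0354
R = v/ω = -0.5/-0.25 = 2.0000
x' = -3.5 + 2.0000·(sin -1.0354 − sin -0.7854) = -3.8059
y' = -2.5 − 2.0000·(cos -1.0354 − cos -0.7854) = -2.1062

(-3.8059, -2.1062, -1.0354)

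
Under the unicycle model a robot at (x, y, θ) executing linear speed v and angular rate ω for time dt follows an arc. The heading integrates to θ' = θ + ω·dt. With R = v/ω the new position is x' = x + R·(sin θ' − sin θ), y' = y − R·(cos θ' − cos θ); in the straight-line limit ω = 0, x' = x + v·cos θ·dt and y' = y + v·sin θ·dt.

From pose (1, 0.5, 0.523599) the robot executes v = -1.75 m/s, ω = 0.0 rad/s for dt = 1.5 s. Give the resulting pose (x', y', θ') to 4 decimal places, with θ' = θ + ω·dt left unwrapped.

(-1.2733, -0.8125, 0.5236)

θ' = 0.5236 + 0.0·1.5 = 0.5236
ω = 0 → straight: x' = 1 + -1.75·cos(0.5236)·1.5 = -1.2733
y' = 0.5 + -1.75·sin(0.5236)·1.5 = -0.8125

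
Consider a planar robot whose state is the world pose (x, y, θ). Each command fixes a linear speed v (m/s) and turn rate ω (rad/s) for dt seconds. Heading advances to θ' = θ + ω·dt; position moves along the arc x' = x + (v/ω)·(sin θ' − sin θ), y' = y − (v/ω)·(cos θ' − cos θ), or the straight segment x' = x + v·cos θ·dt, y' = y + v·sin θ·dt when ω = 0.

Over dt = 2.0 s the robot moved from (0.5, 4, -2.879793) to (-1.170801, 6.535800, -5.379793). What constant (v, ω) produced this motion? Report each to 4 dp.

v = 2.0000, ω = -1.2500

Δθ = -5.379793 − -2.879793 = -2.500000
ω = Δθ/dt = -2.500000/2.0 = -1.2500
R = −Δy/(cos θ' − cos θ) = -1.6000
v = R·ω = -1.6000·-1.2500 = 2.0000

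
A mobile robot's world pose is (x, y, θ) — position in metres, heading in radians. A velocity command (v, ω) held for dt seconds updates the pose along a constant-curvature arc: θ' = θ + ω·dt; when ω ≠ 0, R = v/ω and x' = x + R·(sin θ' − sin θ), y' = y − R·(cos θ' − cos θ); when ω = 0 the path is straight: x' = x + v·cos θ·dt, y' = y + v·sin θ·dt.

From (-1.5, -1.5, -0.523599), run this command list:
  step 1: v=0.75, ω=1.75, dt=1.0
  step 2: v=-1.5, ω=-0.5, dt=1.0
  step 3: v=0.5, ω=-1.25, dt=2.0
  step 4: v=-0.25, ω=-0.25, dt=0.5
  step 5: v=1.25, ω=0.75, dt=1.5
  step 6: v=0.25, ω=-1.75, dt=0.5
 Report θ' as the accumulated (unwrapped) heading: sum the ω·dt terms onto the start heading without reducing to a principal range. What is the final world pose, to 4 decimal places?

(-0.5674, -4.6047, -1.6486)

step 1: θ'=1.2264 (R=0.4286) → pose (-0.8823, -1.2735, 1.2264)
step 2: θ'=0.7264 (R=3.0000) → pose (-1.7136, -2.5034, 0.7264)
step 3: θ'=-1.7736 (R=-0.4000) → pose (-1.0561, -2.8830, -1.7736)
step 4: θ'=-1.8986 (R=1.0000) → pose (-1.0234, -2.7624, -1.8986)
step 5: θ'=-0.7736 (R=1.6667) → pose (-0.6100, -4.4914, -0.7736)
step 6: θ'=-1.6486 (R=-0.1429) → pose (-0.5674, -4.6047, -1.6486)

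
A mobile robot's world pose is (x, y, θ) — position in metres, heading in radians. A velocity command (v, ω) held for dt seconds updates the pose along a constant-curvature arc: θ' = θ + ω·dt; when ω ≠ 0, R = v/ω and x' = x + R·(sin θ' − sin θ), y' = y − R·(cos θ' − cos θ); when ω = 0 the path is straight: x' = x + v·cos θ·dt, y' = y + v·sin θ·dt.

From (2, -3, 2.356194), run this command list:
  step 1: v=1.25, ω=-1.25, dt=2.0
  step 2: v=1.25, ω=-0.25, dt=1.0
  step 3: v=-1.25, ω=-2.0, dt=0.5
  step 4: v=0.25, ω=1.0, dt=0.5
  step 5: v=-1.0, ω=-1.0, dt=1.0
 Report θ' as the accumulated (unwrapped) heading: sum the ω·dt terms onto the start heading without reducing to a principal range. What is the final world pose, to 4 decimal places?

(3.5594, -0.3359, -1.8938)

step 1: θ'=-0.1438 (R=-1.0000) → pose (2.8504, -1.3032, -0.1438)
step 2: θ'=-0.3938 (R=-5.0000) → pose (4.0524, -1.6343, -0.3938)
step 3: θ'=-1.3938 (R=0.6250) → pose (3.6770, -1.1672, -1.3938)
step 4: θ'=-0.8938 (R=0.2500) → pose (3.7282, -1.2798, -0.8938)
step 5: θ'=-1.8938 (R=1.0000) → pose (3.5594, -0.3359, -1.8938)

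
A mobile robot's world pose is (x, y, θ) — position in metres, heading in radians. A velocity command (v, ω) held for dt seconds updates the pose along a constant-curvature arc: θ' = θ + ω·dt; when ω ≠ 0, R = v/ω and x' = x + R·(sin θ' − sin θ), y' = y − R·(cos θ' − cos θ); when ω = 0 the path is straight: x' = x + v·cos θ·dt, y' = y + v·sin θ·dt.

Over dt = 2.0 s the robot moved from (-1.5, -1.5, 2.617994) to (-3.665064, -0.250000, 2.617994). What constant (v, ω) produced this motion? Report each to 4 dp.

Δθ = 2.617994 − 2.617994 = 0.000000
ω = Δθ/dt = 0.000000/2.0 = 0.0000
ω = 0 → v = (Δx·cos θ + Δy·sin θ)/dt = 1.2500

v = 1.2500, ω = 0.0000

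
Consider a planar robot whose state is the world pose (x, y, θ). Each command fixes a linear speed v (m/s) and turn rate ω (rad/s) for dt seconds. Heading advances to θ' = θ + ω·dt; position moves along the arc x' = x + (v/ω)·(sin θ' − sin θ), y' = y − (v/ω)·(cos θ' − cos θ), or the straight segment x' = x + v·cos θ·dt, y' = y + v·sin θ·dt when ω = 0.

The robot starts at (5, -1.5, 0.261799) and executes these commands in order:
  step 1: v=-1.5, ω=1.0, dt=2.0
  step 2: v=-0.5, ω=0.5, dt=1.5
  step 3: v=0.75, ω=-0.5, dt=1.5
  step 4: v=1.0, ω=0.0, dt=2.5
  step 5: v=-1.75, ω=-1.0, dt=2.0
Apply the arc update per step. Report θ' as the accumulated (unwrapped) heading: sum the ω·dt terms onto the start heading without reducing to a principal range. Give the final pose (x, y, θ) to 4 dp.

step 1: θ'=2.2618 (R=-1.5000) → pose (4.2323, -3.9049, 2.2618)
step 2: θ'=3.0118 (R=-1.0000) → pose (4.8735, -4.2591, 3.0118)
step 3: θ'=2.2618 (R=-1.5000) → pose (3.9117, -3.7277, 2.2618)
step 4: θ'=2.2618 (straight) → pose (2.3185, -1.8012, 2.2618)
step 5: θ'=0.2618 (R=1.7500) → pose (1.4228, -4.6069, 0.2618)

(1.4228, -4.6069, 0.2618)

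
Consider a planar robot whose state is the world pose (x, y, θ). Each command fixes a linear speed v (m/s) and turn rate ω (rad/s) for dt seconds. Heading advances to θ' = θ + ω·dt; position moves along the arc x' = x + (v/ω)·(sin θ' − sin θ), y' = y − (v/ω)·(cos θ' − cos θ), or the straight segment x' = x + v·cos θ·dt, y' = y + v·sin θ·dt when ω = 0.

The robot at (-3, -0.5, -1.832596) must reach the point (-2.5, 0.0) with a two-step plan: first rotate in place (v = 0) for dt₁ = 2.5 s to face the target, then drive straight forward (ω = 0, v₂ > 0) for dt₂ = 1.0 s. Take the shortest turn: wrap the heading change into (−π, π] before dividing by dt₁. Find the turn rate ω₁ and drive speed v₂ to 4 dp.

ω₁ = 1.0472, v₂ = 0.7071

heading to target = atan2(0−-0.5, -2.5−-3) = 0.7854
Δθ = wrap(0.7854 − -1.8326) = 2.6180; ω₁ = Δθ/dt₁ = 1.0472
distance = √((-2.5−-3)² + (0−-0.5)²) = 0.7071; v₂ = distance/dt₂ = 0.7071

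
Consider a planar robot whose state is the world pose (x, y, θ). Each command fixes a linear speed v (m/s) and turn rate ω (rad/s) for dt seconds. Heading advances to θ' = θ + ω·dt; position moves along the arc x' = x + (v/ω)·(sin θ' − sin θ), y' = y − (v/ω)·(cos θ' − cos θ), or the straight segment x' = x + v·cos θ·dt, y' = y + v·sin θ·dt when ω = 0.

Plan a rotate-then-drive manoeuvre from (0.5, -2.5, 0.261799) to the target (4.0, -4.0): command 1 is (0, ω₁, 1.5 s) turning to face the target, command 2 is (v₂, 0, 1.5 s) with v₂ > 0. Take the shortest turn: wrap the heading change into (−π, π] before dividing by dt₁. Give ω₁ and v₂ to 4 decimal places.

ω₁ = -0.4445, v₂ = 2.5386

heading to target = atan2(-4−-2.5, 4−0.5) = -0.4049
Δθ = wrap(-0.4049 − 0.2618) = -0.6667; ω₁ = Δθ/dt₁ = -0.4445
distance = √((4−0.5)² + (-4−-2.5)²) = 3.8079; v₂ = distance/dt₂ = 2.5386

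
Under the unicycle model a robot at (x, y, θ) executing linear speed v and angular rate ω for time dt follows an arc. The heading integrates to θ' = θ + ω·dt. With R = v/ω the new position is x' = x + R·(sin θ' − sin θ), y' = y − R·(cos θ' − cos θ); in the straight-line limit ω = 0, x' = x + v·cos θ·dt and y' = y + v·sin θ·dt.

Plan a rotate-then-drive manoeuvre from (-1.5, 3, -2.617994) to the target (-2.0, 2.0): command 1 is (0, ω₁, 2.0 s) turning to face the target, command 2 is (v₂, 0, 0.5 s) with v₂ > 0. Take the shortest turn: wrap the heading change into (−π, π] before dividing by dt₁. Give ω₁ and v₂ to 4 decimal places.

heading to target = atan2(2−3, -2−-1.5) = -2.0344
Δθ = wrap(-2.0344 − -2.6180) = 0.5836; ω₁ = Δθ/dt₁ = 0.2918
distance = √((-2−-1.5)² + (2−3)²) = 1.1180; v₂ = distance/dt₂ = 2.2361

ω₁ = 0.2918, v₂ = 2.2361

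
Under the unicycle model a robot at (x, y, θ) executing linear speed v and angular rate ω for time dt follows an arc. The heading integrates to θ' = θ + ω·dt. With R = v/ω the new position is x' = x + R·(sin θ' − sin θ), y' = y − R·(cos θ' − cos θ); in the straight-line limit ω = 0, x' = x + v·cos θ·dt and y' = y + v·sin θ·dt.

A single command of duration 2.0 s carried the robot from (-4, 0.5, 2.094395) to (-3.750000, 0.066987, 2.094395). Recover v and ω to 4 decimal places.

v = -0.2500, ω = 0.0000

Δθ = 2.094395 − 2.094395 = 0.000000
ω = Δθ/dt = 0.000000/2.0 = 0.0000
ω = 0 → v = (Δx·cos θ + Δy·sin θ)/dt = -0.2500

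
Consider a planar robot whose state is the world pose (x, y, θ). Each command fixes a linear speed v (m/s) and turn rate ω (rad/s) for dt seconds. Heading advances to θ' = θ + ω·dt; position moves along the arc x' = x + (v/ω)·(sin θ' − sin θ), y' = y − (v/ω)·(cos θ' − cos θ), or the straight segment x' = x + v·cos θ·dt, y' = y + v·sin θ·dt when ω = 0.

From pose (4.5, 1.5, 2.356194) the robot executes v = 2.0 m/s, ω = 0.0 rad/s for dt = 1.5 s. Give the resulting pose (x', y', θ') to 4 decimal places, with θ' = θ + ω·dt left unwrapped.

(2.3787, 3.6213, 2.3562)

θ' = 2.3562 + 0.0·1.5 = 2.3562
ω = 0 → straight: x' = 4.5 + 2.0·cos(2.3562)·1.5 = 2.3787
y' = 1.5 + 2.0·sin(2.3562)·1.5 = 3.6213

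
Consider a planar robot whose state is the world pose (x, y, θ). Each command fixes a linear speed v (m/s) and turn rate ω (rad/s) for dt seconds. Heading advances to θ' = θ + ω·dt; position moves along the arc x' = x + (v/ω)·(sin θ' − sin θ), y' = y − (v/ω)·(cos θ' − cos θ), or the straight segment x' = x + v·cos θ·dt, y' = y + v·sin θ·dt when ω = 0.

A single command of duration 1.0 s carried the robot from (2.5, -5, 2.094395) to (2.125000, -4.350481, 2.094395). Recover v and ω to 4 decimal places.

v = 0.7500, ω = 0.0000

Δθ = 2.094395 − 2.094395 = 0.000000
ω = Δθ/dt = 0.000000/1.0 = 0.0000
ω = 0 → v = (Δx·cos θ + Δy·sin θ)/dt = 0.7500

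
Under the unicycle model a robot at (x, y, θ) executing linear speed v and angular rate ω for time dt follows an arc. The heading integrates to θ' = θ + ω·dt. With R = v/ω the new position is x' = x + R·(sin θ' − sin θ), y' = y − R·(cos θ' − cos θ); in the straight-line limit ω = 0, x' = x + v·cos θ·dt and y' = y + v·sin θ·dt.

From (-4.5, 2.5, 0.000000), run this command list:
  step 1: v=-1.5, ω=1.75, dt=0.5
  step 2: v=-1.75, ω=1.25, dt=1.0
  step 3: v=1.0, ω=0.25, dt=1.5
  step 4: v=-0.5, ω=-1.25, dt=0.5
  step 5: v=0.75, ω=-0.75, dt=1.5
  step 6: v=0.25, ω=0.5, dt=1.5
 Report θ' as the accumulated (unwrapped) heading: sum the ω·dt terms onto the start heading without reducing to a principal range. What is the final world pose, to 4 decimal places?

(-5.7086, 2.8187, 1.5000)

step 1: θ'=0.8750 (R=-0.8571) → pose (-5.1579, 2.1923, 0.8750)
step 2: θ'=2.1250 (R=-1.4000) → pose (-5.2738, 0.5581, 2.1250)
step 3: θ'=2.5000 (R=4.0000) → pose (-6.2812, 1.6576, 2.5000)
step 4: θ'=1.8750 (R=0.4000) → pose (-6.1389, 1.4570, 1.8750)
step 5: θ'=0.7500 (R=-1.0000) → pose (-5.8665, 2.4882, 0.7500)
step 6: θ'=1.5000 (R=0.5000) → pose (-5.7086, 2.8187, 1.5000)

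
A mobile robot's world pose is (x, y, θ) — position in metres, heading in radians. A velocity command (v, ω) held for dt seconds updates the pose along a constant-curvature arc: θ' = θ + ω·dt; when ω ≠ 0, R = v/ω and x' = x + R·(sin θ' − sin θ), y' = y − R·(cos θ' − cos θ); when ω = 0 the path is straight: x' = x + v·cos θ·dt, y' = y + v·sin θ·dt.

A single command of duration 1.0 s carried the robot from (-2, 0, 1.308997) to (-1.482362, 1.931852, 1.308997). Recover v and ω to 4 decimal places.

Δθ = 1.308997 − 1.308997 = 0.000000
ω = Δθ/dt = 0.000000/1.0 = 0.0000
ω = 0 → v = (Δx·cos θ + Δy·sin θ)/dt = 2.0000

v = 2.0000, ω = 0.0000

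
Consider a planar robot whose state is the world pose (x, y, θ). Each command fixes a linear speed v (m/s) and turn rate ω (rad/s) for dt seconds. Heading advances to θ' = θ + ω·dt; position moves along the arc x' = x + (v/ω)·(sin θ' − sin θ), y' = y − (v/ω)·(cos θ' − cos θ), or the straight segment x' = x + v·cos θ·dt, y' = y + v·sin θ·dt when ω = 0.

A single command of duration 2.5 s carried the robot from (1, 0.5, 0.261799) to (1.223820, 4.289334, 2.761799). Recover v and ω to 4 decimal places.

v = 2.0000, ω = 1.0000

Δθ = 2.761799 − 0.261799 = 2.500000
ω = Δθ/dt = 2.500000/2.5 = 1.0000
R = −Δy/(cos θ' − cos θ) = 2.0000
v = R·ω = 2.0000·1.0000 = 2.0000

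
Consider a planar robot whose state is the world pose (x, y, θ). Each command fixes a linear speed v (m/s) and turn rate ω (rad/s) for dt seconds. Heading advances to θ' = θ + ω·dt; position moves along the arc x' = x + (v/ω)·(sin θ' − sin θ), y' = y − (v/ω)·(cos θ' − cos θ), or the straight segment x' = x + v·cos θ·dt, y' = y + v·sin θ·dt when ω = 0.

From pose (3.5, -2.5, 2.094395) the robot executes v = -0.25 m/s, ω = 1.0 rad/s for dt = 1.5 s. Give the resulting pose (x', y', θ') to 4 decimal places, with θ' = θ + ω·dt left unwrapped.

θ' = 2.0944 + 1.0·1.5 = 3.5944
R = v/ω = -0.25/1.0 = -0.2500
x' = 3.5 + -0.2500·(sin 3.5944 − sin 2.0944) = 3.8259
y' = -2.5 − -0.2500·(cos 3.5944 − cos 2.0944) = -2.5998

(3.8259, -2.5998, 3.5944)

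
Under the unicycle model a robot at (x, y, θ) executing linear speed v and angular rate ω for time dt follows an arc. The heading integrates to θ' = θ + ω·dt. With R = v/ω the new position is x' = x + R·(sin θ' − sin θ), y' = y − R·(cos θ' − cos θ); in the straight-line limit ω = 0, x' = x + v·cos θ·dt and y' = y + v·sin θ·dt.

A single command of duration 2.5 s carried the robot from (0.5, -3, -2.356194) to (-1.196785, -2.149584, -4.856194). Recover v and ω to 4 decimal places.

Δθ = -4.856194 − -2.356194 = -2.500000
ω = Δθ/dt = -2.500000/2.5 = -1.0000
R = Δx/(sin θ' − sin θ) = -1.0000
v = R·ω = -1.0000·-1.0000 = 1.0000

v = 1.0000, ω = -1.0000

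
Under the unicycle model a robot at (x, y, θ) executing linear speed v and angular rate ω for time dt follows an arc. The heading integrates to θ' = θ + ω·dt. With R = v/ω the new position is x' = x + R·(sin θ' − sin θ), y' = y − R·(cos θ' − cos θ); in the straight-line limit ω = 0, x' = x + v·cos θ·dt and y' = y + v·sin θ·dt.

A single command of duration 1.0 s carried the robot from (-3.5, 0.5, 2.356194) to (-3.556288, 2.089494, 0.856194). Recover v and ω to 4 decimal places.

v = 1.7500, ω = -1.5000

Δθ = 0.856194 − 2.356194 = -1.500000
ω = Δθ/dt = -1.500000/1.0 = -1.5000
R = −Δy/(cos θ' − cos θ) = -1.1667
v = R·ω = -1.1667·-1.5000 = 1.7500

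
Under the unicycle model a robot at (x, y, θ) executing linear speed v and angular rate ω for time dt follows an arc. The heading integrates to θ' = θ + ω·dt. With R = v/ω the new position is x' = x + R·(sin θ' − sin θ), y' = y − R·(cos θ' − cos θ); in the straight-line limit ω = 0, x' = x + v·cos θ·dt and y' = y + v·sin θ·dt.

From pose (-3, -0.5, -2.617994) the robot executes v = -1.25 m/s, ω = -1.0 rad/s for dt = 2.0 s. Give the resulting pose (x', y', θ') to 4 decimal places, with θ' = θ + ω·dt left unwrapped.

(-1.1306, -1.4647, -4.6180)

θ' = -2.6180 + -1.0·2.0 = -4.6180
R = v/ω = -1.25/-1.0 = 1.2500
x' = -3 + 1.2500·(sin -4.6180 − sin -2.6180) = -1.1306
y' = -0.5 − 1.2500·(cos -4.6180 − cos -2.6180) = -1.4647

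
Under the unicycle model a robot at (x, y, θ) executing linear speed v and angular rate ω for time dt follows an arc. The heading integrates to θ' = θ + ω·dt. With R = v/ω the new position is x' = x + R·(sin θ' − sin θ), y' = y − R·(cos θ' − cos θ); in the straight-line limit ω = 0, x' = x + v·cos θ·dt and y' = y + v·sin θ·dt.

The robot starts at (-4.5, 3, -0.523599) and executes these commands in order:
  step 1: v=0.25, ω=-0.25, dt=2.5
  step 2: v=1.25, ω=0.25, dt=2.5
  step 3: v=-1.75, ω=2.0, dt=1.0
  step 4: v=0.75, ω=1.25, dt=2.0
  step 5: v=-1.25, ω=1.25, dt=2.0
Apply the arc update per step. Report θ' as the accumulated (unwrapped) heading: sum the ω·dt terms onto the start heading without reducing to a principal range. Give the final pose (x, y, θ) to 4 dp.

(-5.3107, 1.6992, 6.4764)

step 1: θ'=-1.1486 (R=-1.0000) → pose (-4.0878, 2.5437, -1.1486)
step 2: θ'=-0.5236 (R=5.0000) → pose (-2.0269, 0.2624, -0.5236)
step 3: θ'=1.4764 (R=-0.8750) → pose (-3.3355, -0.4129, 1.4764)
step 4: θ'=3.9764 (R=0.6000) → pose (-4.3775, 0.0465, 3.9764)
step 5: θ'=6.4764 (R=-1.0000) → pose (-5.3107, 1.6992, 6.4764)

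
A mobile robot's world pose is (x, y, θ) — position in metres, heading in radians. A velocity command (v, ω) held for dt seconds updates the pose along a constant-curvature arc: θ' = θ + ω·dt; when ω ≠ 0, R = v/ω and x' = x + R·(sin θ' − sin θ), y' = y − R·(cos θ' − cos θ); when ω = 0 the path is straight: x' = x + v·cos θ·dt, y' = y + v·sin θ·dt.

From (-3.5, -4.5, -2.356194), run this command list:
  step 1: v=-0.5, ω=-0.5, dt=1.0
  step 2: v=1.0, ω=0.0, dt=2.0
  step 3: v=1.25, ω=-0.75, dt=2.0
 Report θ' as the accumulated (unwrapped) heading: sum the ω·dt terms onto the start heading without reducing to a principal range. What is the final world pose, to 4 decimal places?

(-7.0248, -3.7926, -4.3562)

step 1: θ'=-2.8562 (R=1.0000) → pose (-3.0744, -4.2476, -2.8562)
step 2: θ'=-2.8562 (straight) → pose (-4.9935, -4.8106, -2.8562)
step 3: θ'=-4.3562 (R=-1.6667) → pose (-7.0248, -3.7926, -4.3562)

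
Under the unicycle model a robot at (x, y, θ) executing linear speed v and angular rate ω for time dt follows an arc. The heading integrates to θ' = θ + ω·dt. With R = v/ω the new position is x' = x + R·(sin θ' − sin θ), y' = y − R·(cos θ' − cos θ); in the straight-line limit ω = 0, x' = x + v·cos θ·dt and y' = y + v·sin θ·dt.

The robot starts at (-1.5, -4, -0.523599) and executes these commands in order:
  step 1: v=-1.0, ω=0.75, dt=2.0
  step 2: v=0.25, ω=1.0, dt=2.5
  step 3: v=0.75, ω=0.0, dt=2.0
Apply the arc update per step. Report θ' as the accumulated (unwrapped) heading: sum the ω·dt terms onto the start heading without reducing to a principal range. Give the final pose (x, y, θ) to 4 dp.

(-4.9773, -4.5248, 3.4764)

step 1: θ'=0.9764 (R=-1.3333) → pose (-3.2713, -4.4080, 0.9764)
step 2: θ'=3.4764 (R=0.2500) → pose (-3.5606, -4.0319, 3.4764)
step 3: θ'=3.4764 (straight) → pose (-4.9773, -4.5248, 3.4764)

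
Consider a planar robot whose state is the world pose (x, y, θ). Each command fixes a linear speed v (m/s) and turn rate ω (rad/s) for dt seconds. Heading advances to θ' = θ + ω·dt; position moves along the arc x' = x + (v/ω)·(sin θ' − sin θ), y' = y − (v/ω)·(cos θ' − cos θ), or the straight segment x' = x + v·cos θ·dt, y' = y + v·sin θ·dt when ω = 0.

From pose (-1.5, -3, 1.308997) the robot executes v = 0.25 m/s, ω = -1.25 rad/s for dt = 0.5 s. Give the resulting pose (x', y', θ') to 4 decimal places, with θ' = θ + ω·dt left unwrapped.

(-1.4332, -2.8968, 0.6840)

θ' = 1.3090 + -1.25·0.5 = 0.6840
R = v/ω = 0.25/-1.25 = -0.2000
x' = -1.5 + -0.2000·(sin 0.6840 − sin 1.3090) = -1.4332
y' = -3 − -0.2000·(cos 0.6840 − cos 1.3090) = -2.8968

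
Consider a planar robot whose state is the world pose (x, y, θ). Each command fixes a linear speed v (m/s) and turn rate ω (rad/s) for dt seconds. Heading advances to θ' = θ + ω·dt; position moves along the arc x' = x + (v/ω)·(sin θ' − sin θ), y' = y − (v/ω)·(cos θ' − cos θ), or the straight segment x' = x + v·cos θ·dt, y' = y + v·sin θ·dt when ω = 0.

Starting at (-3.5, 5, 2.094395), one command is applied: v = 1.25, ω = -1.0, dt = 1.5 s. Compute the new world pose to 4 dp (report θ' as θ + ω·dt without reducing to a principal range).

(-3.1175, 6.6606, 0.5944)

θ' = 2.0944 + -1.0·1.5 = 0.5944
R = v/ω = 1.25/-1.0 = -1.2500
x' = -3.5 + -1.2500·(sin 0.5944 − sin 2.0944) = -3.1175
y' = 5 − -1.2500·(cos 0.5944 − cos 2.0944) = 6.6606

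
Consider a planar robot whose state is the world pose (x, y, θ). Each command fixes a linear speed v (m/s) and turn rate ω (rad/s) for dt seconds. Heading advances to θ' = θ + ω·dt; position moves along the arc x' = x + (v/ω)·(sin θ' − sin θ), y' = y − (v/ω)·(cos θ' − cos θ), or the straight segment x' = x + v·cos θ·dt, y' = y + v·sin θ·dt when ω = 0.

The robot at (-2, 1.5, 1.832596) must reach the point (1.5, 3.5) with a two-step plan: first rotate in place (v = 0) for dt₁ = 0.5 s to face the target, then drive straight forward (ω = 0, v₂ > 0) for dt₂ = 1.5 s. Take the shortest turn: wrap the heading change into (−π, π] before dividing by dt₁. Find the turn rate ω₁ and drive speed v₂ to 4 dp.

heading to target = atan2(3.5−1.5, 1.5−-2) = 0.5191
Δθ = wrap(0.5191 − 1.8326) = -1.3134; ω₁ = Δθ/dt₁ = -2.6269
distance = √((1.5−-2)² + (3.5−1.5)²) = 4.0311; v₂ = distance/dt₂ = 2.6874

ω₁ = -2.6269, v₂ = 2.6874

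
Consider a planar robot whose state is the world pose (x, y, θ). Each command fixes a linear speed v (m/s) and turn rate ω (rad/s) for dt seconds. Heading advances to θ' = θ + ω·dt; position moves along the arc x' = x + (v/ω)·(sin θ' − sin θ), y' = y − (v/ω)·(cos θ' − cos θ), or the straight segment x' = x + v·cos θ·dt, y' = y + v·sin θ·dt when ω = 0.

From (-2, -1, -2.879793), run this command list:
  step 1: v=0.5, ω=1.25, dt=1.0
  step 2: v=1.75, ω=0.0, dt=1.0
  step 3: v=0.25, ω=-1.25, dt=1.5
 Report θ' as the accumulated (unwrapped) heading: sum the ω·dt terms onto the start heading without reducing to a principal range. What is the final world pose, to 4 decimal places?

(-2.6697, -3.2849, -3.5048)

step 1: θ'=-1.6298 (R=0.4000) → pose (-2.2958, -1.3628, -1.6298)
step 2: θ'=-1.6298 (straight) → pose (-2.3990, -3.1097, -1.6298)
step 3: θ'=-3.5048 (R=-0.2000) → pose (-2.6697, -3.2849, -3.5048)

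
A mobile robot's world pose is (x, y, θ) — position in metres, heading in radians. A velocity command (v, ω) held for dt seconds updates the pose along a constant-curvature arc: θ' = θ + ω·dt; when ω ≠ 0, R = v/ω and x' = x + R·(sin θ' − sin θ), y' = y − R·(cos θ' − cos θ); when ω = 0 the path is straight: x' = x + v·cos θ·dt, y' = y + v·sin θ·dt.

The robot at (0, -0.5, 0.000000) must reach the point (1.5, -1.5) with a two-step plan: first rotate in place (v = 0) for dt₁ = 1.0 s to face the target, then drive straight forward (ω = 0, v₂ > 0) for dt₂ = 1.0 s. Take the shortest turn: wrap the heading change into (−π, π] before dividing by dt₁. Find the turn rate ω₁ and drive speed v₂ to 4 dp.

heading to target = atan2(-1.5−-0.5, 1.5−0) = -0.5880
Δθ = wrap(-0.5880 − 0.0000) = -0.5880; ω₁ = Δθ/dt₁ = -0.5880
distance = √((1.5−0)² + (-1.5−-0.5)²) = 1.8028; v₂ = distance/dt₂ = 1.8028

ω₁ = -0.5880, v₂ = 1.8028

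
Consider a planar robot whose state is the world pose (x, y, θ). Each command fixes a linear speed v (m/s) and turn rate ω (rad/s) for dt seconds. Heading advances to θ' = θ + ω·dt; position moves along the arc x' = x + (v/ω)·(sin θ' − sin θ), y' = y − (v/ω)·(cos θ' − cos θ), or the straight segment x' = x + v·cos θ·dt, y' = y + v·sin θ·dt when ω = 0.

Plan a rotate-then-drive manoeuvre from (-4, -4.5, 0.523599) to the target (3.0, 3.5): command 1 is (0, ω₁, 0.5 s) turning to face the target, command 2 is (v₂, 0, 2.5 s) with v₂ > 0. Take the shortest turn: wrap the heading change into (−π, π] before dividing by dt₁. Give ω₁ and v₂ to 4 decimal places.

ω₁ = 0.6567, v₂ = 4.2521

heading to target = atan2(3.5−-4.5, 3−-4) = 0.8520
Δθ = wrap(0.8520 − 0.5236) = 0.3284; ω₁ = Δθ/dt₁ = 0.6567
distance = √((3−-4)² + (3.5−-4.5)²) = 10.6301; v₂ = distance/dt₂ = 4.2521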